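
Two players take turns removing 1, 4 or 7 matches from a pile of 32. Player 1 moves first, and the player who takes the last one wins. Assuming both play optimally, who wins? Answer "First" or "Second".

Compute winning (W) and losing (L) positions by backward induction:
i:   0  1  2  3  4  5  6  7  8  9 10 11 12 13 14 15 16 17 18 19 20 21 22 23 24 25 26 27 28 29 30 31 32
     L  W  L  W  W  L  W  W  L  W  L  W  W  L  W  W  L  W  L  W  W  L  W  W  L  W  L  W  W  L  W  W  L
Position 32 is L, so the second player wins.

Second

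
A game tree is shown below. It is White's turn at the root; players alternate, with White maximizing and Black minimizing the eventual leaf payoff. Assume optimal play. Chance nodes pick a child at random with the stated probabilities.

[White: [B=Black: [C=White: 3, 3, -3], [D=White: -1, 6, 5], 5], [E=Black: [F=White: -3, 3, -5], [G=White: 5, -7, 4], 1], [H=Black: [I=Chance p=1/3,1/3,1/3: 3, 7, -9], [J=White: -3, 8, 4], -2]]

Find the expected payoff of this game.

3

C (White): max(3, 3, -3) = 3
D (White): max(-1, 6, 5) = 6
B (Black): min(3, 6, 5) = 3
F (White): max(-3, 3, -5) = 3
G (White): max(5, -7, 4) = 5
E (Black): min(3, 5, 1) = 1
I (Chance): 1/3·3 + 1/3·7 + 1/3·-9 = 0.33
J (White): max(-3, 8, 4) = 8
H (Black): min(0.33, 8, -2) = -2
Root (White): max(3, 1, -2) = 3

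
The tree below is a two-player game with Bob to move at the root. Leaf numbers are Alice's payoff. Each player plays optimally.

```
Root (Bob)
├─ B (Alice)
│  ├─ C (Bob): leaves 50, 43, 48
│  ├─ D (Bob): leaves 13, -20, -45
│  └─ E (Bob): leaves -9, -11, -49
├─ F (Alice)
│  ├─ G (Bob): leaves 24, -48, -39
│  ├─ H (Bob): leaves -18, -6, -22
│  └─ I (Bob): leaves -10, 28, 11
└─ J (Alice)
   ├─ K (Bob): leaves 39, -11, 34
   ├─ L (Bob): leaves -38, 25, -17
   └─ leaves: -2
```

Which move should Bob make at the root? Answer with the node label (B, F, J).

F

C (Bob): min(50, 43, 48) = 43
D (Bob): min(13, -20, -45) = -45
E (Bob): min(-9, -11, -49) = -49
B (Alice): max(43, -45, -49) = 43
G (Bob): min(24, -48, -39) = -48
H (Bob): min(-18, -6, -22) = -22
I (Bob): min(-10, 28, 11) = -10
F (Alice): max(-48, -22, -10) = -10
K (Bob): min(39, -11, 34) = -11
L (Bob): min(-38, 25, -17) = -38
J (Alice): max(-11, -38, -2) = -2
Root (Bob): min(43, -10, -2) = -10
Bob picks the child with the lowest value: F (value -10).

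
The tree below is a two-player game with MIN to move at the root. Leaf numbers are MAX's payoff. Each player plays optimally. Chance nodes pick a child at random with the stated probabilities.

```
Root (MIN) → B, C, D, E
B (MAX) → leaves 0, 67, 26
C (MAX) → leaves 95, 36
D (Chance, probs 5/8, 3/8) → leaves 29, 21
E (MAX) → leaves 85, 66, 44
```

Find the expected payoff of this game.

26

B (MAX): max(0, 67, 26) = 67
C (MAX): max(95, 36) = 95
D (Chance): 5/8·29 + 3/8·21 = 26
E (MAX): max(85, 66, 44) = 85
Root (MIN): min(67, 95, 26, 85) = 26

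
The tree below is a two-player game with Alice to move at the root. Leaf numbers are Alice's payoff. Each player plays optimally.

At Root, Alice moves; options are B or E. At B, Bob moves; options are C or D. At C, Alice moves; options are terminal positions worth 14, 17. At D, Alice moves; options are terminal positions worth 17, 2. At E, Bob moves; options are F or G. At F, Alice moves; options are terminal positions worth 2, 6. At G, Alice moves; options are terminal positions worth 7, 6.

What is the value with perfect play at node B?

17

C: max(14, 17) = 17
D: max(17, 2) = 17
B: min(17, 17) = 17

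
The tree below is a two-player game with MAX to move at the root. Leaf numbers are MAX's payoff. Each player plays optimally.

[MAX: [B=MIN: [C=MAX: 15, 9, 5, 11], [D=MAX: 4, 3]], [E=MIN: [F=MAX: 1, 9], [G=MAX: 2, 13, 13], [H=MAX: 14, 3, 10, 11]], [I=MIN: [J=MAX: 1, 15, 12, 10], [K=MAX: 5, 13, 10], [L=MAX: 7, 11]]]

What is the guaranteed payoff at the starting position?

11

C (MAX): max(15, 9, 5, 11) = 15
D (MAX): max(4, 3) = 4
B (MIN): min(15, 4) = 4
F (MAX): max(1, 9) = 9
G (MAX): max(2, 13, 13) = 13
H (MAX): max(14, 3, 10, 11) = 14
E (MIN): min(9, 13, 14) = 9
J (MAX): max(1, 15, 12, 10) = 15
K (MAX): max(5, 13, 10) = 13
L (MAX): max(7, 11) = 11
I (MIN): min(15, 13, 11) = 11
Root (MAX): max(4, 9, 11) = 11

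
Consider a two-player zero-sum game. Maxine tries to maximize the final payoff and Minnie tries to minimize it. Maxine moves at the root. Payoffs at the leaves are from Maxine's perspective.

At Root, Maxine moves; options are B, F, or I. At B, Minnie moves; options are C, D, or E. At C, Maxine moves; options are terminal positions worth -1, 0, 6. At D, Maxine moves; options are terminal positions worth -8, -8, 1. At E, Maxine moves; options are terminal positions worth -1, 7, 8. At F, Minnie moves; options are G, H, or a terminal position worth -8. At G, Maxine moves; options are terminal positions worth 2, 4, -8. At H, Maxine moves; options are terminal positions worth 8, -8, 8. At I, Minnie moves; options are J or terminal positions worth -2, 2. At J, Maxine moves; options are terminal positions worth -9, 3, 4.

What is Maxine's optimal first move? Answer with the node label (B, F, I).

B

C (Maxine): max(-1, 0, 6) = 6
D (Maxine): max(-8, -8, 1) = 1
E (Maxine): max(-1, 7, 8) = 8
B (Minnie): min(6, 1, 8) = 1
G (Maxine): max(2, 4, -8) = 4
H (Maxine): max(8, -8, 8) = 8
F (Minnie): min(4, 8, -8) = -8
J (Maxine): max(-9, 3, 4) = 4
I (Minnie): min(4, -2, 2) = -2
Root (Maxine): max(1, -8, -2) = 1
Maxine picks the child with the highest value: B (value 1).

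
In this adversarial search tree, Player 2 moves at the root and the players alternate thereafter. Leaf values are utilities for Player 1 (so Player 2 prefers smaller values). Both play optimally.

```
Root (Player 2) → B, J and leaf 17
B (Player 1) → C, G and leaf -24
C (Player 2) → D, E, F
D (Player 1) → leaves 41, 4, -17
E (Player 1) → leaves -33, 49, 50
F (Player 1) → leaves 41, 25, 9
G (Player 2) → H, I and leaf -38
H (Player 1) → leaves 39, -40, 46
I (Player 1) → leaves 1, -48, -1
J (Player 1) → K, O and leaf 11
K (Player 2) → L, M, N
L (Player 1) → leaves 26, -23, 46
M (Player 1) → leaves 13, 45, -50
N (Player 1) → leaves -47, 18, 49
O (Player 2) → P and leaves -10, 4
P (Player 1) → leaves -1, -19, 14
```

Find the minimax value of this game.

17

D (Player 1): max(41, 4, -17) = 41
E (Player 1): max(-33, 49, 50) = 50
F (Player 1): max(41, 25, 9) = 41
C (Player 2): min(41, 50, 41) = 41
H (Player 1): max(39, -40, 46) = 46
I (Player 1): max(1, -48, -1) = 1
G (Player 2): min(46, 1, -38) = -38
B (Player 1): max(41, -38, -24) = 41
L (Player 1): max(26, -23, 46) = 46
M (Player 1): max(13, 45, -50) = 45
N (Player 1): max(-47, 18, 49) = 49
K (Player 2): min(46, 45, 49) = 45
P (Player 1): max(-1, -19, 14) = 14
O (Player 2): min(14, -10, 4) = -10
J (Player 1): max(45, -10, 11) = 45
Root (Player 2): min(41, 45, 17) = 17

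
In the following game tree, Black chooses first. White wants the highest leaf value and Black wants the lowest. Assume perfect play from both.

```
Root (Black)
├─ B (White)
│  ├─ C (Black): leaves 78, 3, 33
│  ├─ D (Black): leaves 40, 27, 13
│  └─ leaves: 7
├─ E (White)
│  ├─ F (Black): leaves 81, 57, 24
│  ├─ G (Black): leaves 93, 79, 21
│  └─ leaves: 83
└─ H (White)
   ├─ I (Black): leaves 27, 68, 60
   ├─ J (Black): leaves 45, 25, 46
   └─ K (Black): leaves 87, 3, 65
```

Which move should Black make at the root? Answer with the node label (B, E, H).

C (Black): min(78, 3, 33) = 3
D (Black): min(40, 27, 13) = 13
B (White): max(3, 13, 7) = 13
F (Black): min(81, 57, 24) = 24
G (Black): min(93, 79, 21) = 21
E (White): max(24, 21, 83) = 83
I (Black): min(27, 68, 60) = 27
J (Black): min(45, 25, 46) = 25
K (Black): min(87, 3, 65) = 3
H (White): max(27, 25, 3) = 27
Root (Black): min(13, 83, 27) = 13
Black picks the child with the lowest value: B (value 13).

B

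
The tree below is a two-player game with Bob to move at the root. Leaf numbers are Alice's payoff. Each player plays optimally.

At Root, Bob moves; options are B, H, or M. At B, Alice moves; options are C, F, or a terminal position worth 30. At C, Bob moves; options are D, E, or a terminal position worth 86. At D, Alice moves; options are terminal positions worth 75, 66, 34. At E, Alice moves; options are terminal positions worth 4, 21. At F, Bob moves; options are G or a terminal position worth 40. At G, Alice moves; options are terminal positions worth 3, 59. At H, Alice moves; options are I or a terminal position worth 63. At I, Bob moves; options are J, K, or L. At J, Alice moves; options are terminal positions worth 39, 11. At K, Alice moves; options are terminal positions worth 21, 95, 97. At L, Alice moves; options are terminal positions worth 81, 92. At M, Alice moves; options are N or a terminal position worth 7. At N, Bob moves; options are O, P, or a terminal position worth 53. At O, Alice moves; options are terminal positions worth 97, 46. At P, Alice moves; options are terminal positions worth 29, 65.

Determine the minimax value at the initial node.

D (Alice): max(75, 66, 34) = 75
E (Alice): max(4, 21) = 21
C (Bob): min(75, 21, 86) = 21
G (Alice): max(3, 59) = 59
F (Bob): min(59, 40) = 40
B (Alice): max(21, 40, 30) = 40
J (Alice): max(39, 11) = 39
K (Alice): max(21, 95, 97) = 97
L (Alice): max(81, 92) = 92
I (Bob): min(39, 97, 92) = 39
H (Alice): max(39, 63) = 63
O (Alice): max(97, 46) = 97
P (Alice): max(29, 65) = 65
N (Bob): min(97, 65, 53) = 53
M (Alice): max(53, 7) = 53
Root (Bob): min(40, 63, 53) = 40

40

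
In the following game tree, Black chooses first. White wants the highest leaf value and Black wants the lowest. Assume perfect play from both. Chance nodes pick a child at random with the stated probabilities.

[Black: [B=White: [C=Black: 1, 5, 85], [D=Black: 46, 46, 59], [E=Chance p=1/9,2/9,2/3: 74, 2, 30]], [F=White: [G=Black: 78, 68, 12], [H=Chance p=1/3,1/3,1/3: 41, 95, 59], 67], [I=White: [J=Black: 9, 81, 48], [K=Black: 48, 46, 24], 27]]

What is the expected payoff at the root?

27

C (Black): min(1, 5, 85) = 1
D (Black): min(46, 46, 59) = 46
E (Chance): 1/9·74 + 2/9·2 + 2/3·30 = 28.67
B (White): max(1, 46, 28.67) = 46
G (Black): min(78, 68, 12) = 12
H (Chance): 1/3·41 + 1/3·95 + 1/3·59 = 65
F (White): max(12, 65, 67) = 67
J (Black): min(9, 81, 48) = 9
K (Black): min(48, 46, 24) = 24
I (White): max(9, 24, 27) = 27
Root (Black): min(46, 67, 27) = 27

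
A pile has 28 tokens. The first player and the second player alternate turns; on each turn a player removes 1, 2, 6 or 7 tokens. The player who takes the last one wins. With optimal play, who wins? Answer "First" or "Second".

First

i:   0  1  2  3  4  5  6  7  8  9 10 11 12 13 14 15 16 17 18 19 20 21 22 23 24 25 26 27 28
     L  W  W  L  W  W  W  W  L  W  W  L  W  W  W  W  L  W  W  L  W  W  W  W  L  W  W  L  W
Position 28 is W, so the first player wins.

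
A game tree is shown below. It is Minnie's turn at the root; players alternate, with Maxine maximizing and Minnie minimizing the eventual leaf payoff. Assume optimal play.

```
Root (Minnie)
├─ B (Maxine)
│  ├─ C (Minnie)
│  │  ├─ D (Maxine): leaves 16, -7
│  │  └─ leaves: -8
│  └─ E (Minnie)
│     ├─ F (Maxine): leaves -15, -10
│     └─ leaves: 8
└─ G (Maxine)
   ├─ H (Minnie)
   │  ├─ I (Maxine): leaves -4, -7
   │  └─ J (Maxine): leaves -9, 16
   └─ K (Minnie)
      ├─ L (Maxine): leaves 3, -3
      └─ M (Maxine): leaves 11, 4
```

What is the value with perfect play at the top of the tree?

-8

D (Maxine): max(16, -7) = 16
C (Minnie): min(16, -8) = -8
F (Maxine): max(-15, -10) = -10
E (Minnie): min(-10, 8) = -10
B (Maxine): max(-8, -10) = -8
I (Maxine): max(-4, -7) = -4
J (Maxine): max(-9, 16) = 16
H (Minnie): min(-4, 16) = -4
L (Maxine): max(3, -3) = 3
M (Maxine): max(11, 4) = 11
K (Minnie): min(3, 11) = 3
G (Maxine): max(-4, 3) = 3
Root (Minnie): min(-8, 3) = -8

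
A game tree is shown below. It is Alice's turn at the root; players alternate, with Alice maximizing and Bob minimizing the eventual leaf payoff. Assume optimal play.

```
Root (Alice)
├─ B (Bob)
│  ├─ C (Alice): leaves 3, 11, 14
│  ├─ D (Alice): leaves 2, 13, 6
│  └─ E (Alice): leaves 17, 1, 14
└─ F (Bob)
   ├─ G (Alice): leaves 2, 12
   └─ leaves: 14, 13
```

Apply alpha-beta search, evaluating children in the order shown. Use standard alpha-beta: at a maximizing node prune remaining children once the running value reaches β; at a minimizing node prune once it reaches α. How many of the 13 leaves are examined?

9

C [α=-∞,β=+∞]: v=14
D [α=-∞,β=14]: v=13
E [α=-∞,β=13]: v=17 after child 1 ≥ β → β-cutoff, skip 2
B [α=-∞,β=+∞]: v=13
G [α=13,β=+∞]: v=12
F [α=13,β=+∞]: v=12 after child 1 ≤ α → α-cutoff, skip 2
Root [α=-∞,β=+∞]: v=13
Leaves evaluated: 9 of 13.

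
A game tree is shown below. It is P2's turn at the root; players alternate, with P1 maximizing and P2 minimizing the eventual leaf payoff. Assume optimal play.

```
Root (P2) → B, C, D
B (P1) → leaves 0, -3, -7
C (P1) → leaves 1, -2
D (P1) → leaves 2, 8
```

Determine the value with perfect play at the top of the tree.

0

B (P1): max(0, -3, -7) = 0
C (P1): max(1, -2) = 1
D (P1): max(2, 8) = 8
Root (P2): min(0, 1, 8) = 0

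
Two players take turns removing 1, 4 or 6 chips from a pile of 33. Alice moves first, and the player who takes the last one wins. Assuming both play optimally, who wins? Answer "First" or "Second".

W/L table (W = player to move can force a win):
i:   0  1  2  3  4  5  6  7  8  9 10 11 12 13 14 15 16 17 18 19 20 21 22 23 24 25 26 27 28 29 30 31 32 33
     L  W  L  W  W  L  W  L  W  W  L  W  L  W  W  L  W  L  W  W  L  W  L  W  W  L  W  L  W  W  L  W  L  W
Position 33 is W, so the first player wins.

First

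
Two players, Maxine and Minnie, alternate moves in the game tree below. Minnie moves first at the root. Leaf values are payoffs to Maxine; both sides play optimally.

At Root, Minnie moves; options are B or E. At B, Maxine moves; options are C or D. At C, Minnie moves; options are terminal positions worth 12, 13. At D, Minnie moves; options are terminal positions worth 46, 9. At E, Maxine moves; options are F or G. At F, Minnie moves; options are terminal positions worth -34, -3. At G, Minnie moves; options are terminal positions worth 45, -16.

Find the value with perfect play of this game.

C (Minnie): min(12, 13) = 12
D (Minnie): min(46, 9) = 9
B (Maxine): max(12, 9) = 12
F (Minnie): min(-34, -3) = -34
G (Minnie): min(45, -16) = -16
E (Maxine): max(-34, -16) = -16
Root (Minnie): min(12, -16) = -16

-16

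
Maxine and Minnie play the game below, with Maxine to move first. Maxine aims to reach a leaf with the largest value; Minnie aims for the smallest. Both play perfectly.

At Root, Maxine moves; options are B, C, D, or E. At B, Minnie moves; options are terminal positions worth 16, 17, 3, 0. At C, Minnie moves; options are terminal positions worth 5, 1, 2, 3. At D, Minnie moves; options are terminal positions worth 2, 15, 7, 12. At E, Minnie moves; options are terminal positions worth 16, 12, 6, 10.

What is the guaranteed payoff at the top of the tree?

6

B (Minnie): min(16, 17, 3, 0) = 0
C (Minnie): min(5, 1, 2, 3) = 1
D (Minnie): min(2, 15, 7, 12) = 2
E (Minnie): min(16, 12, 6, 10) = 6
Root (Maxine): max(0, 1, 2, 6) = 6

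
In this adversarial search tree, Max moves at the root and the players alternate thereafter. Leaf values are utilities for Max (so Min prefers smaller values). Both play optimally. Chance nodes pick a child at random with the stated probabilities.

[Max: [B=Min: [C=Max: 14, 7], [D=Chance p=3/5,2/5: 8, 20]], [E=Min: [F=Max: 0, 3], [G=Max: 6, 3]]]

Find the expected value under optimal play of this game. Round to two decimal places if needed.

12.8

C (Max): max(14, 7) = 14
D (Chance): 3/5·8 + 2/5·20 = 12.8
B (Min): min(14, 12.8) = 12.8
F (Max): max(0, 3) = 3
G (Max): max(6, 3) = 6
E (Min): min(3, 6) = 3
Root (Max): max(12.8, 3) = 12.8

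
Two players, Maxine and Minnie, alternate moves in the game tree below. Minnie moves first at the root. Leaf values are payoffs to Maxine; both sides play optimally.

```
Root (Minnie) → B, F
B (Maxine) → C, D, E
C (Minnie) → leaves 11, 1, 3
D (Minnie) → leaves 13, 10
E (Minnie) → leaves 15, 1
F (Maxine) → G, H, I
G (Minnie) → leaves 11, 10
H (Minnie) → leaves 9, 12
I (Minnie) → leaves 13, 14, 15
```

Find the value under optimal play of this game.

10

C (Minnie): min(11, 1, 3) = 1
D (Minnie): min(13, 10) = 10
E (Minnie): min(15, 1) = 1
B (Maxine): max(1, 10, 1) = 10
G (Minnie): min(11, 10) = 10
H (Minnie): min(9, 12) = 9
I (Minnie): min(13, 14, 15) = 13
F (Maxine): max(10, 9, 13) = 13
Root (Minnie): min(10, 13) = 10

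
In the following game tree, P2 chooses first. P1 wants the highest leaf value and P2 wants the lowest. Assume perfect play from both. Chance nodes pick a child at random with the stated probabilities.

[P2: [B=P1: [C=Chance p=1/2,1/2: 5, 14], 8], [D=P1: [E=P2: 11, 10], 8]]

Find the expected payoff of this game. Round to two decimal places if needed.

9.5

C (Chance): 1/2·5 + 1/2·14 = 9.5
B (P1): max(9.5, 8) = 9.5
E (P2): min(11, 10) = 10
D (P1): max(10, 8) = 10
Root (P2): min(9.5, 10) = 9.5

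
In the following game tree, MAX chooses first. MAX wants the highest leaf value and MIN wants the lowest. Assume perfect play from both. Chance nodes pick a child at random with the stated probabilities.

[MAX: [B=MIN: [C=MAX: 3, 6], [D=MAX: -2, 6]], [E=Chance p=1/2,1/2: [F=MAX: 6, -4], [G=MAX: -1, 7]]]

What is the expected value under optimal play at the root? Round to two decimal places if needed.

C (MAX): max(3, 6) = 6
D (MAX): max(-2, 6) = 6
B (MIN): min(6, 6) = 6
F (MAX): max(6, -4) = 6
G (MAX): max(-1, 7) = 7
E (Chance): 1/2·6 + 1/2·7 = 6.5
Root (MAX): max(6, 6.5) = 6.5

6.5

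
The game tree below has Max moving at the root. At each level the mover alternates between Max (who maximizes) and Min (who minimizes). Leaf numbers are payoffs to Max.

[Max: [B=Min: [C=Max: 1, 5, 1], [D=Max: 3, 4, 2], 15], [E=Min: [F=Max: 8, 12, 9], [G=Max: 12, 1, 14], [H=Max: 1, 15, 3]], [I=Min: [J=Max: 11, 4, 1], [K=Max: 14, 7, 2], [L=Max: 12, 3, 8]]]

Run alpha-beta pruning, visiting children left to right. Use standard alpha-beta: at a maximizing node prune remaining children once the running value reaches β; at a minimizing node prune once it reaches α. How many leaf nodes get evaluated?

16

C [α=-∞,β=+∞]: v=5
D [α=-∞,β=5]: v=4
B [α=-∞,β=+∞]: v=4
F [α=4,β=+∞]: v=12
G [α=4,β=12]: v=12 after child 1 ≥ β → β-cutoff, skip 2
H [α=4,β=12]: v=15 after child 2 ≥ β → β-cutoff, skip 1
E [α=4,β=+∞]: v=12
J [α=12,β=+∞]: v=11
I [α=12,β=+∞]: v=11 after child 1 ≤ α → α-cutoff, skip 2
Root [α=-∞,β=+∞]: v=12
Leaves evaluated: 16 of 25.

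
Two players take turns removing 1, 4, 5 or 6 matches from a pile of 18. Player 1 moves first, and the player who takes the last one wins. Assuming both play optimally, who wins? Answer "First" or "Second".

Positions where the player to move wins (W) vs loses (L):
i:   0  1  2  3  4  5  6  7  8  9 10 11 12 13 14 15 16 17 18
     L  W  L  W  W  W  W  W  W  L  W  L  W  W  W  W  W  W  L
Position 18 is L, so the second player wins.

Second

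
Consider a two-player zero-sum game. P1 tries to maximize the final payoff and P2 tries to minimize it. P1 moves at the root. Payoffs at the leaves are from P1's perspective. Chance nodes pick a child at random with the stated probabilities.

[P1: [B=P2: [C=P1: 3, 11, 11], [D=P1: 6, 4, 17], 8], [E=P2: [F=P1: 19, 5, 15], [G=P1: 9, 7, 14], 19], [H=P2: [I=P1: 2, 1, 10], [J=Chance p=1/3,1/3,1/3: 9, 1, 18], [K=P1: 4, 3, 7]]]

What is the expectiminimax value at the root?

C (P1): max(3, 11, 11) = 11
D (P1): max(6, 4, 17) = 17
B (P2): min(11, 17, 8) = 8
F (P1): max(19, 5, 15) = 19
G (P1): max(9, 7, 14) = 14
E (P2): min(19, 14, 19) = 14
I (P1): max(2, 1, 10) = 10
J (Chance): 1/3·9 + 1/3·1 + 1/3·18 = 9.33
K (P1): max(4, 3, 7) = 7
H (P2): min(10, 9.33, 7) = 7
Root (P1): max(8, 14, 7) = 14

14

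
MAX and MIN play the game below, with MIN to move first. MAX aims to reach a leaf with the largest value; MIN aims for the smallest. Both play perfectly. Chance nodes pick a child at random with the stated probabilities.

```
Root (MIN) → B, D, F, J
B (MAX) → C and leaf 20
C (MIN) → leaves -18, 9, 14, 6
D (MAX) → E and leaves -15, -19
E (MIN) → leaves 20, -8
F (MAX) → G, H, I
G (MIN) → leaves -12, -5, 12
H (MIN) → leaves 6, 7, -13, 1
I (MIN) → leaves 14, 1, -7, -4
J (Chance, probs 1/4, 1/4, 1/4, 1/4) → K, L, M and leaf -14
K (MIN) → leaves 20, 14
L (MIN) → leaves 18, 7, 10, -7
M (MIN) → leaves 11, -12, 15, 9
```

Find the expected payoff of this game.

-8

C (MIN): min(-18, 9, 14, 6) = -18
B (MAX): max(-18, 20) = 20
E (MIN): min(20, -8) = -8
D (MAX): max(-8, -15, -19) = -8
G (MIN): min(-12, -5, 12) = -12
H (MIN): min(6, 7, -13, 1) = -13
I (MIN): min(14, 1, -7, -4) = -7
F (MAX): max(-12, -13, -7) = -7
K (MIN): min(20, 14) = 14
L (MIN): min(18, 7, 10, -7) = -7
M (MIN): min(11, -12, 15, 9) = -12
J (Chance): 1/4·14 + 1/4·-7 + 1/4·-12 + 1/4·-14 = -4.75
Root (MIN): min(20, -8, -7, -4.75) = -8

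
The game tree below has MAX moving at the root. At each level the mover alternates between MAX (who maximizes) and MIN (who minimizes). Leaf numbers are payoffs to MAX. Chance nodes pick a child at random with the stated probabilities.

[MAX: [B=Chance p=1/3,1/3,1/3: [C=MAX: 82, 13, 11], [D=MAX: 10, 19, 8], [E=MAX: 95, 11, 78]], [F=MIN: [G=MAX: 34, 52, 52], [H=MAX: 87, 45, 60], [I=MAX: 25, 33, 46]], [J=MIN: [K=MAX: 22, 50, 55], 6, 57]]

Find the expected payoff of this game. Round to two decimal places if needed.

65.33

C (MAX): max(82, 13, 11) = 82
D (MAX): max(10, 19, 8) = 19
E (MAX): max(95, 11, 78) = 95
B (Chance): 1/3·82 + 1/3·19 + 1/3·95 = 65.33
G (MAX): max(34, 52, 52) = 52
H (MAX): max(87, 45, 60) = 87
I (MAX): max(25, 33, 46) = 46
F (MIN): min(52, 87, 46) = 46
K (MAX): max(22, 50, 55) = 55
J (MIN): min(55, 6, 57) = 6
Root (MAX): max(65.33, 46, 6) = 65.33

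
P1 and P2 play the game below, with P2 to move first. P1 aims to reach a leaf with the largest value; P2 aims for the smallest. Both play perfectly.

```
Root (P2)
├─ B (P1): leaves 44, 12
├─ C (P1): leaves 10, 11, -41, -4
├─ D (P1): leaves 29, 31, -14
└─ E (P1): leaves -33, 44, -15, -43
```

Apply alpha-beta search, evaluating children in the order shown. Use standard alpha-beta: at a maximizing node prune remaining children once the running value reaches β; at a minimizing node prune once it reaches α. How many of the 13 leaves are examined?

B [α=-∞,β=+∞]: v=44
C [α=-∞,β=44]: v=11
D [α=-∞,β=11]: v=29 after child 1 ≥ β → β-cutoff, skip 2
E [α=-∞,β=11]: v=44 after child 2 ≥ β → β-cutoff, skip 2
Root [α=-∞,β=+∞]: v=11
Leaves evaluated: 9 of 13.

9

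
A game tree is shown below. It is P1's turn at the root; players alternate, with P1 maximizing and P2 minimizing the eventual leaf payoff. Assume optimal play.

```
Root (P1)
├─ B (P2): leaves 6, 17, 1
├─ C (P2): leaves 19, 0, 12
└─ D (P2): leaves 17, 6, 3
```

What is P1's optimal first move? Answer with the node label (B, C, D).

B (P2): min(6, 17, 1) = 1
C (P2): min(19, 0, 12) = 0
D (P2): min(17, 6, 3) = 3
Root (P1): max(1, 0, 3) = 3
P1 picks the child with the highest value: D (value 3).

D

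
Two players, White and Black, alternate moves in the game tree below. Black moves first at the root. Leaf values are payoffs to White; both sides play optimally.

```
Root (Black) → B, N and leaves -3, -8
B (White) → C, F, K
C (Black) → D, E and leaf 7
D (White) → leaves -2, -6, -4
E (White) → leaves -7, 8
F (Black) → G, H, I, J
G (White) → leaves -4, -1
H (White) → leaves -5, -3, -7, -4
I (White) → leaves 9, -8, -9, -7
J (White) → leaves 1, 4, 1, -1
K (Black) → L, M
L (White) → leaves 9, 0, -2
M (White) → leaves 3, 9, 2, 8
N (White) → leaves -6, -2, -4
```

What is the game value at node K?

L: max(9, 0, -2) = 9
M: max(3, 9, 2, 8) = 9
K: min(9, 9) = 9

9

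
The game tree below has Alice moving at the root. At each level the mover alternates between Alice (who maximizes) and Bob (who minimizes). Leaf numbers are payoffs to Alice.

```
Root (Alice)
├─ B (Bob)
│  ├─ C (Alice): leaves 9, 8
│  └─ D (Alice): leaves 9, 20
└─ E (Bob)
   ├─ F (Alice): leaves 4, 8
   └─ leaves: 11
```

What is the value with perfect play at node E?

8

F: max(4, 8) = 8
E: min(8, 11) = 8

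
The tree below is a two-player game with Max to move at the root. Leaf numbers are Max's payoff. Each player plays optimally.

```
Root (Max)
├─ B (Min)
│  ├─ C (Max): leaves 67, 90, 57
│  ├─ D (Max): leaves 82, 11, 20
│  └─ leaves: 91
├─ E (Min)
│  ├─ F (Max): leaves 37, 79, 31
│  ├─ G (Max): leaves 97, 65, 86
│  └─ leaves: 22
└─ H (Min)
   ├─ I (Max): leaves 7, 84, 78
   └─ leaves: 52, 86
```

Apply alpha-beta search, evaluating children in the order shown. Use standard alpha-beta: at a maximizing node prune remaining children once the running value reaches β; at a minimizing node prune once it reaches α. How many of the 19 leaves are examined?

14

C [α=-∞,β=+∞]: v=90
D [α=-∞,β=90]: v=82
B [α=-∞,β=+∞]: v=82
F [α=82,β=+∞]: v=79
E [α=82,β=+∞]: v=79 after child 1 ≤ α → α-cutoff, skip 2
I [α=82,β=+∞]: v=84
H [α=82,β=+∞]: v=52 after child 2 ≤ α → α-cutoff, skip 1
Root [α=-∞,β=+∞]: v=82
Leaves evaluated: 14 of 19.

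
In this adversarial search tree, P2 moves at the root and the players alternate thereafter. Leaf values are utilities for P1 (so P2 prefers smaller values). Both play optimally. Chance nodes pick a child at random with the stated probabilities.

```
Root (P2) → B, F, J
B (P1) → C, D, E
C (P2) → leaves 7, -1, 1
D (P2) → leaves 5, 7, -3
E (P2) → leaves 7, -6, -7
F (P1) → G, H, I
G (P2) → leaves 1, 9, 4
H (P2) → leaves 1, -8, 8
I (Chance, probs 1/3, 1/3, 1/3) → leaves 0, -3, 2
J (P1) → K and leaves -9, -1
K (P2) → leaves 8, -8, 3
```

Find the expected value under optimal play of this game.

-1

C (P2): min(7, -1, 1) = -1
D (P2): min(5, 7, -3) = -3
E (P2): min(7, -6, -7) = -7
B (P1): max(-1, -3, -7) = -1
G (P2): min(1, 9, 4) = 1
H (P2): min(1, -8, 8) = -8
I (Chance): 1/3·0 + 1/3·-3 + 1/3·2 = -0.33
F (P1): max(1, -8, -0.33) = 1
K (P2): min(8, -8, 3) = -8
J (P1): max(-8, -9, -1) = -1
Root (P2): min(-1, 1, -1) = -1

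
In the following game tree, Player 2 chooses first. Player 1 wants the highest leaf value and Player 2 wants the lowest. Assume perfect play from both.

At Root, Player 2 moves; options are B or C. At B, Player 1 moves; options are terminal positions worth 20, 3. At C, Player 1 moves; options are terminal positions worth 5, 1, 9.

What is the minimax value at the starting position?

9

B (Player 1): max(20, 3) = 20
C (Player 1): max(5, 1, 9) = 9
Root (Player 2): min(20, 9) = 9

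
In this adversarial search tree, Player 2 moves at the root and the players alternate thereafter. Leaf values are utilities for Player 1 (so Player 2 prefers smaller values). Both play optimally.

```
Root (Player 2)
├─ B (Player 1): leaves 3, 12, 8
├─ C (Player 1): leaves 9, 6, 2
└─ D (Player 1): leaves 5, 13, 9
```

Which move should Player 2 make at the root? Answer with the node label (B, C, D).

C

B (Player 1): max(3, 12, 8) = 12
C (Player 1): max(9, 6, 2) = 9
D (Player 1): max(5, 13, 9) = 13
Root (Player 2): min(12, 9, 13) = 9
Player 2 picks the child with the lowest value: C (value 9).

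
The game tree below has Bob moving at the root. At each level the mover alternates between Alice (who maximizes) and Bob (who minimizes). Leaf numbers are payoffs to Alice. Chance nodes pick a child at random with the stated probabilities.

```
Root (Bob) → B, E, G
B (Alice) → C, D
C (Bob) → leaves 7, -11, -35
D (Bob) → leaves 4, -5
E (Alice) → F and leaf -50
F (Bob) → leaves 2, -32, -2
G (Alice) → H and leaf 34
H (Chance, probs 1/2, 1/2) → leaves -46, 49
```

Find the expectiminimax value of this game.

C (Bob): min(7, -11, -35) = -35
D (Bob): min(4, -5) = -5
B (Alice): max(-35, -5) = -5
F (Bob): min(2, -32, -2) = -32
E (Alice): max(-32, -50) = -32
H (Chance): 1/2·-46 + 1/2·49 = 1.5
G (Alice): max(1.5, 34) = 34
Root (Bob): min(-5, -32, 34) = -32

-32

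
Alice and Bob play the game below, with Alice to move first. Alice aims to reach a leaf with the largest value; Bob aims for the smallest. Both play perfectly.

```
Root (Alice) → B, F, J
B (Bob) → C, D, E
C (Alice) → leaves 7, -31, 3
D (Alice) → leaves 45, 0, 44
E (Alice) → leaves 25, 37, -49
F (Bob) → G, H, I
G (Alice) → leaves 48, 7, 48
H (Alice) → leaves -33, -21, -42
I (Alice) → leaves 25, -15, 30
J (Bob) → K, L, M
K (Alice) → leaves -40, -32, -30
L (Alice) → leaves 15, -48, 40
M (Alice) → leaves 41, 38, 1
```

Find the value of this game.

C (Alice): max(7, -31, 3) = 7
D (Alice): max(45, 0, 44) = 45
E (Alice): max(25, 37, -49) = 37
B (Bob): min(7, 45, 37) = 7
G (Alice): max(48, 7, 48) = 48
H (Alice): max(-33, -21, -42) = -21
I (Alice): max(25, -15, 30) = 30
F (Bob): min(48, -21, 30) = -21
K (Alice): max(-40, -32, -30) = -30
L (Alice): max(15, -48, 40) = 40
M (Alice): max(41, 38, 1) = 41
J (Bob): min(-30, 40, 41) = -30
Root (Alice): max(7, -21, -30) = 7

7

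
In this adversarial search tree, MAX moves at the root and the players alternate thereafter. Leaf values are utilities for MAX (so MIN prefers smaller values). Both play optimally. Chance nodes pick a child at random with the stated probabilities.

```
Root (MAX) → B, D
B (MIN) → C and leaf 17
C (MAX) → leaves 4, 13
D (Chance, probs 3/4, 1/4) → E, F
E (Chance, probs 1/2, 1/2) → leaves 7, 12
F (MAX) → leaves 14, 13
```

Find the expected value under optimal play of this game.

13

C (MAX): max(4, 13) = 13
B (MIN): min(13, 17) = 13
E (Chance): 1/2·7 + 1/2·12 = 9.5
F (MAX): max(14, 13) = 14
D (Chance): 3/4·9.5 + 1/4·14 = 10.62
Root (MAX): max(13, 10.62) = 13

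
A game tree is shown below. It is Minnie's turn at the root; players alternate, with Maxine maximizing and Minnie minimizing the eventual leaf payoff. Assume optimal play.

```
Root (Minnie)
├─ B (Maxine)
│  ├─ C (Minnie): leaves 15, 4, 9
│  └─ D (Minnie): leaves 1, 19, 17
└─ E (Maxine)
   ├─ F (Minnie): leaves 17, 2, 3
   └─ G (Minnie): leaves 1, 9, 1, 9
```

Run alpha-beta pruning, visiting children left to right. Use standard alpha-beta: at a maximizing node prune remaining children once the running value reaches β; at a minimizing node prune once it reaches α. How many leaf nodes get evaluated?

8

C [α=-∞,β=+∞]: v=4
D [α=4,β=+∞]: v=1 after child 1 ≤ α → α-cutoff, skip 2
B [α=-∞,β=+∞]: v=4
F [α=-∞,β=4]: v=2
G [α=2,β=4]: v=1 after child 1 ≤ α → α-cutoff, skip 3
E [α=-∞,β=4]: v=2
Root [α=-∞,β=+∞]: v=2
Leaves evaluated: 8 of 13.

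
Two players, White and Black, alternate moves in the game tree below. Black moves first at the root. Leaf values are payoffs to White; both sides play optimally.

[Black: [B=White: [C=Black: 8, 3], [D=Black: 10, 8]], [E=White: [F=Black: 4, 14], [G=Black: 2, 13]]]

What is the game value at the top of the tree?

C (Black): min(8, 3) = 3
D (Black): min(10, 8) = 8
B (White): max(3, 8) = 8
F (Black): min(4, 14) = 4
G (Black): min(2, 13) = 2
E (White): max(4, 2) = 4
Root (Black): min(8, 4) = 4

4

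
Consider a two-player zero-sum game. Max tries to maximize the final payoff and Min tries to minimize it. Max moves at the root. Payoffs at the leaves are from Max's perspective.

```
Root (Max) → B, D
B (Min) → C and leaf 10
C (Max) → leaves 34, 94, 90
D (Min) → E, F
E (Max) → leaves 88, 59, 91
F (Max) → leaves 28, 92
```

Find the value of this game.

91

C (Max): max(34, 94, 90) = 94
B (Min): min(94, 10) = 10
E (Max): max(88, 59, 91) = 91
F (Max): max(28, 92) = 92
D (Min): min(91, 92) = 91
Root (Max): max(10, 91) = 91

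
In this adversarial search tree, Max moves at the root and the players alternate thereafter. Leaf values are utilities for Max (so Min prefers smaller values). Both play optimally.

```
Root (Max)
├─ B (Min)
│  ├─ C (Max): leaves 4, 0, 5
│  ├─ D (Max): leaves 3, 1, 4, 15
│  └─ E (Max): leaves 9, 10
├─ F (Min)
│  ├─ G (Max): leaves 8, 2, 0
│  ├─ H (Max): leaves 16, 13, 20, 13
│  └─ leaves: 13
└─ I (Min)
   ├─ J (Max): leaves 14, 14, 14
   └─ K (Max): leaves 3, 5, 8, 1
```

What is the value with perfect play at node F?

G: max(8, 2, 0) = 8
H: max(16, 13, 20, 13) = 20
F: min(8, 20, 13) = 8

8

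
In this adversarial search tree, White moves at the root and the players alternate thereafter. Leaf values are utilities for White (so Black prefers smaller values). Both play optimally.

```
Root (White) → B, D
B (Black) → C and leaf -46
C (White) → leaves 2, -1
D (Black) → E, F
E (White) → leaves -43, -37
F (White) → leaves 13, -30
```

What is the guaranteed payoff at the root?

C (White): max(2, -1) = 2
B (Black): min(2, -46) = -46
E (White): max(-43, -37) = -37
F (White): max(13, -30) = 13
D (Black): min(-37, 13) = -37
Root (White): max(-46, -37) = -37

-37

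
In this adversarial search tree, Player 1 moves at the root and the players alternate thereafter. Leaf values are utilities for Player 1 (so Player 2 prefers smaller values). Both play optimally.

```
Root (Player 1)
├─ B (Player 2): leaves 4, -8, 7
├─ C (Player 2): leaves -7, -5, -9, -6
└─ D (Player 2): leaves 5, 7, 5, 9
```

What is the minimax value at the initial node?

B (Player 2): min(4, -8, 7) = -8
C (Player 2): min(-7, -5, -9, -6) = -9
D (Player 2): min(5, 7, 5, 9) = 5
Root (Player 1): max(-8, -9, 5) = 5

5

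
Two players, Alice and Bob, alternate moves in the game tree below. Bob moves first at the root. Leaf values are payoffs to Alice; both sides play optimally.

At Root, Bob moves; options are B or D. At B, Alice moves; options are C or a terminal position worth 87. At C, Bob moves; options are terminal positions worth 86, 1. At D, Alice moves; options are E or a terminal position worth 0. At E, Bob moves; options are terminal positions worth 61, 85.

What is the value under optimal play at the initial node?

61

C (Bob): min(86, 1) = 1
B (Alice): max(1, 87) = 87
E (Bob): min(61, 85) = 61
D (Alice): max(61, 0) = 61
Root (Bob): min(87, 61) = 61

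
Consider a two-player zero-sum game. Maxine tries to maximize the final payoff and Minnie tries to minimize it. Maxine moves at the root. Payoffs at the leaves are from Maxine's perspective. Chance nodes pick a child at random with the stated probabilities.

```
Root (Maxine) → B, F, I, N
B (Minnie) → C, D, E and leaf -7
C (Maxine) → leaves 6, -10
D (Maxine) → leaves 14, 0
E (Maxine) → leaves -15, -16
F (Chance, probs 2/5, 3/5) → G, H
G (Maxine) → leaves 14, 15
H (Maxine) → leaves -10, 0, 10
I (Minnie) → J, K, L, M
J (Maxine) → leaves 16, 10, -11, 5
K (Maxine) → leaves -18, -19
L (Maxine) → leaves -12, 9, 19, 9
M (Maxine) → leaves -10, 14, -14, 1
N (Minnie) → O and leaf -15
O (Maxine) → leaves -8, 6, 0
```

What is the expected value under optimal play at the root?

12

C (Maxine): max(6, -10) = 6
D (Maxine): max(14, 0) = 14
E (Maxine): max(-15, -16) = -15
B (Minnie): min(6, 14, -15, -7) = -15
G (Maxine): max(14, 15) = 15
H (Maxine): max(-10, 0, 10) = 10
F (Chance): 2/5·15 + 3/5·10 = 12
J (Maxine): max(16, 10, -11, 5) = 16
K (Maxine): max(-18, -19) = -18
L (Maxine): max(-12, 9, 19, 9) = 19
M (Maxine): max(-10, 14, -14, 1) = 14
I (Minnie): min(16, -18, 19, 14) = -18
O (Maxine): max(-8, 6, 0) = 6
N (Minnie): min(6, -15) = -15
Root (Maxine): max(-15, 12, -18, -15) = 12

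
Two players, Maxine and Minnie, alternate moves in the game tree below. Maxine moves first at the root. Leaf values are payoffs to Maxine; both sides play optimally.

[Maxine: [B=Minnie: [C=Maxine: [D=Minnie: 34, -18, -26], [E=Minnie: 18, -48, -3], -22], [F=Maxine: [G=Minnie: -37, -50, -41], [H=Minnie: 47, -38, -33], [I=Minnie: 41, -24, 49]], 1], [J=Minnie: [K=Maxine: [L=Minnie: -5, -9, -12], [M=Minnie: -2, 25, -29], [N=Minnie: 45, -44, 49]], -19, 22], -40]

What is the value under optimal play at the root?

D (Minnie): min(34, -18, -26) = -26
E (Minnie): min(18, -48, -3) = -48
C (Maxine): max(-26, -48, -22) = -22
G (Minnie): min(-37, -50, -41) = -50
H (Minnie): min(47, -38, -33) = -38
I (Minnie): min(41, -24, 49) = -24
F (Maxine): max(-50, -38, -24) = -24
B (Minnie): min(-22, -24, 1) = -24
L (Minnie): min(-5, -9, -12) = -12
M (Minnie): min(-2, 25, -29) = -29
N (Minnie): min(45, -44, 49) = -44
K (Maxine): max(-12, -29, -44) = -12
J (Minnie): min(-12, -19, 22) = -19
Root (Maxine): max(-24, -19, -40) = -19

-19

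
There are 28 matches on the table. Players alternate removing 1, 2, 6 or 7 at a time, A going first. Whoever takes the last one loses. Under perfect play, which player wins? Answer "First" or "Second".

Mark each pile size as W (mover wins) or L (mover loses):
i:   0  1  2  3  4  5  6  7  8  9 10 11 12 13 14 15 16 17 18 19 20 21 22 23 24 25 26 27 28
     W  L  W  W  L  W  W  W  W  L  W  W  L  W  W  W  W  L  W  W  L  W  W  W  W  L  W  W  L
Position 28 is L, so the second player wins.

Second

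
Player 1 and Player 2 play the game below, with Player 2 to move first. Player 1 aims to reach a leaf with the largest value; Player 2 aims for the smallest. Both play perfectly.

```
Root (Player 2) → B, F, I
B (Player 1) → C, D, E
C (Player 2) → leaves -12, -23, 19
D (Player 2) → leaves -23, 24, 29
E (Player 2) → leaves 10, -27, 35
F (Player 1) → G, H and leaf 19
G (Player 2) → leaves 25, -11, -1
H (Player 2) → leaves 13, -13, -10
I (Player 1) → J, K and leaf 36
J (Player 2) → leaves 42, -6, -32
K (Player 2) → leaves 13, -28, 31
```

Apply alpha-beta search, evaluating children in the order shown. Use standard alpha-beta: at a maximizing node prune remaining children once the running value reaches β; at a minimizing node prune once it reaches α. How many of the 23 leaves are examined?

16

C [α=-∞,β=+∞]: v=-23
D [α=-23,β=+∞]: v=-23 after child 1 ≤ α → α-cutoff, skip 2
E [α=-23,β=+∞]: v=-27 after child 2 ≤ α → α-cutoff, skip 1
B [α=-∞,β=+∞]: v=-23
G [α=-∞,β=-23]: v=-11
F [α=-∞,β=-23]: v=-11 after child 1 ≥ β → β-cutoff, skip 2
J [α=-∞,β=-23]: v=-32
K [α=-32,β=-23]: v=-28
I [α=-∞,β=-23]: v=36
Root [α=-∞,β=+∞]: v=-23
Leaves evaluated: 16 of 23.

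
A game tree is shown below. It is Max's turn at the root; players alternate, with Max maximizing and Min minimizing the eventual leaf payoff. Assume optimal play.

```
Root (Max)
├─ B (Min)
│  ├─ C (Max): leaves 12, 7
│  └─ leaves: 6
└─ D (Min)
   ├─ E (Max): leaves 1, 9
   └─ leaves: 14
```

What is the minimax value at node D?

E: max(1, 9) = 9
D: min(9, 14) = 9

9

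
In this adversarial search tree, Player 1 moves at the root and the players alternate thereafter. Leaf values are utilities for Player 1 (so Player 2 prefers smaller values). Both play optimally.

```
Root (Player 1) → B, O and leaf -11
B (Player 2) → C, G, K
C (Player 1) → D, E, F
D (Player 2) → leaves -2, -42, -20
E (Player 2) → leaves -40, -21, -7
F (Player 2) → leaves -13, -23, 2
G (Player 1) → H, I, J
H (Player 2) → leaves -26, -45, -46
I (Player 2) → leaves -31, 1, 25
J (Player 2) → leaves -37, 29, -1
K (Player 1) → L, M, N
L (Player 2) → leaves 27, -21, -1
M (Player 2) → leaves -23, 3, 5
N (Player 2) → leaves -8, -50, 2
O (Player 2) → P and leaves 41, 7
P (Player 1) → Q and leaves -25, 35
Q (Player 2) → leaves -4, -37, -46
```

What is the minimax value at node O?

7

Q: min(-4, -37, -46) = -46
P: max(-46, -25, 35) = 35
O: min(35, 41, 7) = 7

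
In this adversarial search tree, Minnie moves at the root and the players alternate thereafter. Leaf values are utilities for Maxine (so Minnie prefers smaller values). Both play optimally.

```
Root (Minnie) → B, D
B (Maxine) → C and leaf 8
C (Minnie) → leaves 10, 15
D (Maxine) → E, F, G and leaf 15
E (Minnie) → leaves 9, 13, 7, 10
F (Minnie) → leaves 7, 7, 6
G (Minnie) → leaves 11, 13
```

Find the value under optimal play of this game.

C (Minnie): min(10, 15) = 10
B (Maxine): max(10, 8) = 10
E (Minnie): min(9, 13, 7, 10) = 7
F (Minnie): min(7, 7, 6) = 6
G (Minnie): min(11, 13) = 11
D (Maxine): max(7, 6, 11, 15) = 15
Root (Minnie): min(10, 15) = 10

10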